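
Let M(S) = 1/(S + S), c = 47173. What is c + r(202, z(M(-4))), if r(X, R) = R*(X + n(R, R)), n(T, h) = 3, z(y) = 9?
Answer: 49018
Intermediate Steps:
M(S) = 1/(2*S)
r(X, R) = R*(3 + X) (r(X, R) = R*(X + 3) = R*(3 + X))
c + r(202, z(M(-4))) = 47173 + 9*(3 + 202) = 47173 + 9*205 = 47173 + 1845 = 49018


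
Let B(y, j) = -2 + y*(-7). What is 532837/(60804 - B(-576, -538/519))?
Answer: 532837/56774 ≈ 9.3852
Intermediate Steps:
B(y, j) = -2 - 7*y
532837/(60804 - B(-576, -538/519)) = 532837/(60804 - (-2 - 7*(-576))) = 532837/(60804 - (-2 + 4032)) = 532837/(60804 - 1*4030) = 532837/(60804 - 4030) = 532837/56774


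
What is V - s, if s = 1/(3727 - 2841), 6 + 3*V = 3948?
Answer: 1164203/886 ≈ 1314.0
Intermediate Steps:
V = 1314 (V = -2 + (⅓)*3948 = -2 + 1316 = 1314)
s = 1/886 ≈ 0.0011287
V - s = 1314 - 1*1/886 = 1314 - 1/886 = 1164203/886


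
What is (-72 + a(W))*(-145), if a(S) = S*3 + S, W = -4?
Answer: 12760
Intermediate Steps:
a(S) = 4*S (a(S) = 3*S + S = 4*S)
(-72 + a(W))*(-145) = (-72 + 4*(-4))*(-145) = (-72 - 16)*(-145) = -88*(-145) = 12760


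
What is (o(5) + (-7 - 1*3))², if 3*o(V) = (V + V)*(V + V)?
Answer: 4900/9 ≈ 544.44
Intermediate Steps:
o(V) = 4*V²/3 (o(V) = ((V + V)*(V + V))/3 = ((2*V)*(2*V))/3 = (4*V²)/3 = 4*V²/3)
(o(5) + (-7 - 1*3))² = ((4/3)*5² + (-7 - 1*3))² = ((4/3)*25 + (-7 - 3))² = (100/3 - 10)² = (70/3)² = 4900/9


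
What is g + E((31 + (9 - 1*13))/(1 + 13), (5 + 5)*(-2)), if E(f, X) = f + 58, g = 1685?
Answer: 24429/14 ≈ 1744.9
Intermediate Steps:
E(f, X) = 58 + f
g + E((31 + (9 - 1*13))/(1 + 13), (5 + 5)*(-2)) = 1685 + (58 + (31 + (9 - 1*13))/(1 + 13)) = 1685 + (58 + (31 + (9 - 13))/14) = 1685 + (58 + (31 - 4)*(1/14)) = 1685 + (58 + 27*(1/14)) = 1685 + (58 + 27/14) = 1685 + 839/14 = 24429/14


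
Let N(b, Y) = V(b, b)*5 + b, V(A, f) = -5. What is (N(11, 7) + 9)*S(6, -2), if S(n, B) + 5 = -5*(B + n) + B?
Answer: 135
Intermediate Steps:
S(n, B) = -5 - 5*n - 4*B (S(n, B) = -5 + (-5*(B + n) + B) = -5 + ((-5*B - 5*n) + B) = -5 + (-5*n - 4*B) = -5 - 5*n - 4*B)
N(b, Y) = -25 + b (N(b, Y) = -5*5 + b = -25 + b)
(N(11, 7) + 9)*S(6, -2) = ((-25 + 11) + 9)*(-5 - 5*6 - 4*(-2)) = (-14 + 9)*(-5 - 30 + 8) = -5*(-27) = 135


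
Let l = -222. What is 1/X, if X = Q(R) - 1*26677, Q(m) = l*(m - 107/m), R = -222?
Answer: 1/22500 ≈ 4.4444e-5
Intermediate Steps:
Q(m) = -222*m + 23754/m (Q(m) = -222*(m - 107/m) = -222*m + 23754/m)
X = 22500 (X = (-222*(-222) + 23754/(-222)) - 1*26677 = (49284 + 23754*(-1/222)) - 26677 = (49284 - 107) - 26677 = 49177 - 26677 = 22500)
1/X = 1/22500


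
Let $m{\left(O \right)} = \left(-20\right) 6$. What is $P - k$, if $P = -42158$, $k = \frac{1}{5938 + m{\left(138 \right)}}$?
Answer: $- \frac{245275245}{5818} \approx -42158.0$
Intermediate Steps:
$m{\left(O \right)} = -120$
$k = \frac{1}{5818}$ ($k = \frac{1}{5938 - 120} = \frac{1}{5818} \approx 0.00017188$)
$P - k = -42158 - \frac{1}{5818} = - \frac{245275245}{5818}$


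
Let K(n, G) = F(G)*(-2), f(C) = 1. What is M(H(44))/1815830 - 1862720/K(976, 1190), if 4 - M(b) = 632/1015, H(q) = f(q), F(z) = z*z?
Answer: 1226117253302/1864262725675 ≈ 0.65770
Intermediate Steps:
F(z) = z²
H(q) = 1
M(b) = 3428/1015 (M(b) = 4 - 632/1015 = 3428/1015)
K(n, G) = -2*G² (K(n, G) = G²*(-2) = -2*G²)
M(H(44))/1815830 - 1862720/K(976, 1190) = (3428/1015)/1815830 - 1862720/((-2*1190²)) = (3428/1015)*(1/1815830) - 1862720/((-2*1416100)) = 1714/921533725 - 1862720/(-2832200) = 1714/921533725 - 1862720*(-1/2832200) = 1714/921533725 + 46568/70805 = 1226117253302/1864262725675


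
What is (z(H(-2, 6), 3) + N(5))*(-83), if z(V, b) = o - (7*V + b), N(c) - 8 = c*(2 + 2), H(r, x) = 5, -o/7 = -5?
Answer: -2075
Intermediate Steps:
o = 35 (o = -7*(-5) = 35)
N(c) = 8 + 4*c (N(c) = 8 + c*(2 + 2) = 8 + c*4 = 8 + 4*c)
z(V, b) = 35 - b - 7*V (z(V, b) = 35 - (7*V + b) = 35 - (b + 7*V) = 35 + (-b - 7*V) = 35 - b - 7*V)
(z(H(-2, 6), 3) + N(5))*(-83) = ((35 - 1*3 - 7*5) + (8 + 4*5))*(-83) = ((35 - 3 - 35) + (8 + 20))*(-83) = (-3 + 28)*(-83) = 25*(-83) = -2075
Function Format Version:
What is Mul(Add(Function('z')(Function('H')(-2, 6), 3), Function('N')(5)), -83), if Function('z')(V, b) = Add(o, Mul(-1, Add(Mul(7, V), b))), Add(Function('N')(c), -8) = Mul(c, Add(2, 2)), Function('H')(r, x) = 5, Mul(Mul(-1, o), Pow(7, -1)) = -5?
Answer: -2075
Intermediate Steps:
o = 35 (o = Mul(-7, -5) = 35)
Function('N')(c) = Add(8, Mul(4, c)) (Function('N')(c) = Add(8, Mul(c, Add(2, 2))) = Add(8, Mul(c, 4)) = Add(8, Mul(4, c)))
Function('z')(V, b) = Add(35, Mul(-1, b), Mul(-7, V)) (Function('z')(V, b) = Add(35, Mul(-1, Add(Mul(7, V), b))) = Add(35, Mul(-1, Add(b, Mul(7, V)))) = Add(35, Add(Mul(-1, b), Mul(-7, V))) = Add(35, Mul(-1, b), Mul(-7, V)))
Mul(Add(Function('z')(Function('H')(-2, 6), 3), Function('N')(5)), -83) = Mul(Add(Add(35, Mul(-1, 3), Mul(-7, 5)), Add(8, Mul(4, 5))), -83) = Mul(Add(Add(35, -3, -35), Add(8, 20)), -83) = Mul(Add(-3, 28), -83) = Mul(25, -83) = -2075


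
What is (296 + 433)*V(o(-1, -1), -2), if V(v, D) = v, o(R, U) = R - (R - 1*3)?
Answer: 2187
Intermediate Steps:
o(R, U) = 3 (o(R, U) = R - (R - 3) = R - (-3 + R) = R + (3 - R) = 3)
(296 + 433)*V(o(-1, -1), -2) = (296 + 433)*3 = 729*3 = 2187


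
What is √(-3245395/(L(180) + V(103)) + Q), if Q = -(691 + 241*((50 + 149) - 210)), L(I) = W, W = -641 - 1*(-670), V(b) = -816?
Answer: √3768089105/787 ≈ 77.998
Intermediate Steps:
W = 29 (W = -641 + 670 = 29)
L(I) = 29
Q = 1960 (Q = -(691 + 241*(199 - 210)) = -(691 + 241*(-11)) = -(691 - 2651) = -1*(-1960) = 1960)
√(-3245395/(L(180) + V(103)) + Q) = √(-3245395/(29 - 816) + 1960) = √(-3245395/(-787) + 1960) = √(-3245395*(-1/787) + 1960) = √(3245395/787 + 1960) = √(4787915/787) = √3768089105/787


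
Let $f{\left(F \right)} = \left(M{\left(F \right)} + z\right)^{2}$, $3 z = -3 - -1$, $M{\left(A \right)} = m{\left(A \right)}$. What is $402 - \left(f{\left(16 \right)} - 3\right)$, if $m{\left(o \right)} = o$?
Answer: $\frac{1529}{9} \approx 169.89$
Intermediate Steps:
$M{\left(A \right)} = A$
$z = - \frac{2}{3}$ ($z = \frac{-3 - -1}{3} = \frac{-3 + 1}{3} = \frac{1}{3} \left(-2\right) = - \frac{2}{3} \approx -0.66667$)
$f{\left(F \right)} = \left(- \frac{2}{3} + F\right)^{2}$ ($f{\left(F \right)} = \left(F - \frac{2}{3}\right)^{2} = \left(- \frac{2}{3} + F\right)^{2}$)
$402 - \left(f{\left(16 \right)} - 3\right) = 402 - \left(\frac{\left(-2 + 3 \cdot 16\right)^{2}}{9} - 3\right) = 402 - \left(\frac{\left(-2 + 48\right)^{2}}{9} - 3\right) = 402 - \left(\frac{46^{2}}{9} - 3\right) = 402 - \left(\frac{1}{9} \cdot 2116 - 3\right) = 402 - \left(\frac{2116}{9} - 3\right) = 402 - \frac{2089}{9} = \frac{1529}{9}$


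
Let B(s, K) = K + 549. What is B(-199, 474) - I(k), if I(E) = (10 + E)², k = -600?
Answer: -347077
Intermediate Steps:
B(s, K) = 549 + K
B(-199, 474) - I(k) = (549 + 474) - (10 - 600)² = 1023 - 1*(-590)² = 1023 - 1*348100 = 1023 - 348100 = -347077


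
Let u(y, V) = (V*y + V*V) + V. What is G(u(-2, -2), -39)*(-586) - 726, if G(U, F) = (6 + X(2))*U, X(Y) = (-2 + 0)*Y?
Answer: -7758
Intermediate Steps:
X(Y) = -2*Y
u(y, V) = V + V² + V*y (u(y, V) = (V*y + V²) + V = (V² + V*y) + V = V + V² + V*y)
G(U, F) = 2*U (G(U, F) = (6 - 2*2)*U = (6 - 4)*U = 2*U)
G(u(-2, -2), -39)*(-586) - 726 = (2*(-2*(1 - 2 - 2)))*(-586) - 726 = (2*(-2*(-3)))*(-586) - 726 = (2*6)*(-586) - 726 = 12*(-586) - 726 = -7032 - 726 = -7758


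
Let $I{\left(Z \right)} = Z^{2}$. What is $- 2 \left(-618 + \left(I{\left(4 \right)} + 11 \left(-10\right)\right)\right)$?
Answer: $1424$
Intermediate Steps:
$- 2 \left(-618 + \left(I{\left(4 \right)} + 11 \left(-10\right)\right)\right) = - 2 \left(-618 + \left(4^{2} + 11 \left(-10\right)\right)\right) = - 2 \left(-618 + \left(16 - 110\right)\right) = - 2 \left(-618 - 94\right) = \left(-2\right) \left(-712\right) = 1424$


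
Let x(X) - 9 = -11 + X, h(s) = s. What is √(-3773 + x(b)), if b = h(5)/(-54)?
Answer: I*√1223130/18 ≈ 61.442*I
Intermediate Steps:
b = -5/54 (b = 5/(-54) = 5*(-1/54) = -5/54 ≈ -0.092593)
x(X) = -2 + X (x(X) = 9 + (-11 + X) = -2 + X)
√(-3773 + x(b)) = √(-3773 + (-2 - 5/54)) = √(-3773 - 113/54) = √(-203855/54) = I*√1223130/18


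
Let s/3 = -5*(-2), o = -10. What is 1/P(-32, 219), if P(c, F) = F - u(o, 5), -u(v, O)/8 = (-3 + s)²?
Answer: 1/6051 ≈ 0.00016526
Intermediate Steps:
s = 30 (s = 3*(-5*(-2)) = 3*10 = 30)
u(v, O) = -5832 (u(v, O) = -8*(-3 + 30)² = -8*27² = -8*729 = -5832)
P(c, F) = 5832 + F (P(c, F) = F - 1*(-5832) = F + 5832 = 5832 + F)
1/P(-32, 219) = 1/(5832 + 219) = 1/6051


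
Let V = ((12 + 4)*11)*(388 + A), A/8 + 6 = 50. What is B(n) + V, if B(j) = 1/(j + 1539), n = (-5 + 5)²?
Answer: 200439361/1539 ≈ 1.3024e+5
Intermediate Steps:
A = 352 (A = -48 + 8*50 = -48 + 400 = 352)
n = 0 (n = 0² = 0)
B(j) = 1/(1539 + j)
V = 130240 (V = ((12 + 4)*11)*(388 + 352) = (16*11)*740 = 176*740 = 130240)
B(n) + V = 1/(1539 + 0) + 130240 = 1/1539 + 130240 = 200439361/1539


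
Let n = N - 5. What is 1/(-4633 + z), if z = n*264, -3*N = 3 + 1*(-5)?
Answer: -1/5777 ≈ -0.00017310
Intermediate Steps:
N = ⅔ (N = -(3 + 1*(-5))/3 = -(3 - 5)/3 = -⅓*(-2) = ⅔ ≈ 0.66667)
n = -13/3 (n = ⅔ - 5 = -13/3 ≈ -4.3333)
z = -1144 (z = -13/3*264 = -1144)
1/(-4633 + z) = 1/(-4633 - 1144) = 1/(-5777) = -1/5777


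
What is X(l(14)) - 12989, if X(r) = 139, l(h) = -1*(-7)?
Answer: -12850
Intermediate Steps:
l(h) = 7
X(l(14)) - 12989 = 139 - 12989 = -12850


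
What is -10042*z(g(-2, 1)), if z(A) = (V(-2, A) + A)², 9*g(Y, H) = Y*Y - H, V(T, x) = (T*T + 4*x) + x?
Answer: -361512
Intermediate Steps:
V(T, x) = T² + 5*x (V(T, x) = (T² + 4*x) + x = T² + 5*x)
g(Y, H) = -H/9 + Y²/9 (g(Y, H) = (Y*Y - H)/9 = (Y² - H)/9 = -H/9 + Y²/9)
z(A) = (4 + 6*A)² (z(A) = (((-2)² + 5*A) + A)² = ((4 + 5*A) + A)² = (4 + 6*A)²)
-10042*z(g(-2, 1)) = -40168*(2 + 3*(-⅑*1 + (⅑)*(-2)²))² = -40168*(2 + 3*(-⅑ + (⅑)*4))² = -40168*(2 + 3*(-⅑ + 4/9))² = -40168*(2 + 3*(⅓))² = -40168*(2 + 1)² = -40168*3² = -40168*9 = -10042*36 = -361512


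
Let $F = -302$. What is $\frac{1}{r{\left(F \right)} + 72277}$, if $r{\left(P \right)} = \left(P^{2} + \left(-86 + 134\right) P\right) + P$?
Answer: $\frac{1}{148683} \approx 6.7257 \cdot 10^{-6}$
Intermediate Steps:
$r{\left(P \right)} = P^{2} + 49 P$ ($r{\left(P \right)} = \left(P^{2} + 48 P\right) + P = P^{2} + 49 P$)
$\frac{1}{r{\left(F \right)} + 72277} = \frac{1}{- 302 \left(49 - 302\right) + 72277} = \frac{1}{\left(-302\right) \left(-253\right) + 72277} = \frac{1}{76406 + 72277} = \frac{1}{148683}$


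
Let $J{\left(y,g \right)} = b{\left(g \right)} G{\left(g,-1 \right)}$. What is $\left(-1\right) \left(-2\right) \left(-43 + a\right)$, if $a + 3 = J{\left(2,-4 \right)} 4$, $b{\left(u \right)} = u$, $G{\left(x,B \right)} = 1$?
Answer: $-124$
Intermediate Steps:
$J{\left(y,g \right)} = g$ ($J{\left(y,g \right)} = g 1 = g$)
$a = -19$ ($a = -3 - 16 = -19$)
$\left(-1\right) \left(-2\right) \left(-43 + a\right) = \left(-1\right) \left(-2\right) \left(-43 - 19\right) = 2 \left(-62\right) = -124$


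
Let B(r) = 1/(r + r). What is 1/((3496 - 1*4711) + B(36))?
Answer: -72/87479 ≈ -0.00082305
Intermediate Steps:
B(r) = 1/(2*r)
1/((3496 - 1*4711) + B(36)) = 1/((3496 - 1*4711) + (1/2)/36) = 1/((3496 - 4711) + (1/2)*(1/36)) = 1/(-1215 + 1/72) = 1/(-87479/72) = -72/87479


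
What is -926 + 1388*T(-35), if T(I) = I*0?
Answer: -926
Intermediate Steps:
T(I) = 0
-926 + 1388*T(-35) = -926 + 1388*0 = -926 + 0 = -926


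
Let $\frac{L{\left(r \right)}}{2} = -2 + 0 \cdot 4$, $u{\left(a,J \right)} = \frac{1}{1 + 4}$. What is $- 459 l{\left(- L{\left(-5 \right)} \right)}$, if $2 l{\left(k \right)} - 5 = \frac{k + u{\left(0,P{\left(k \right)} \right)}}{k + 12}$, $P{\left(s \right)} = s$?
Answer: $- \frac{193239}{160} \approx -1207.7$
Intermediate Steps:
$u{\left(a,J \right)} = \frac{1}{5}$
$L{\left(r \right)} = -4$ ($L{\left(r \right)} = 2 \left(-2 + 0 \cdot 4\right) = 2 \left(-2 + 0\right) = 2 \left(-2\right) = -4$)
$l{\left(k \right)} = \frac{5}{2} + \frac{\frac{1}{5} + k}{2 \left(12 + k\right)}$ ($l{\left(k \right)} = \frac{5}{2} + \frac{\left(k + \frac{1}{5}\right) \frac{1}{k + 12}}{2} = \frac{5}{2} + \frac{\left(\frac{1}{5} + k\right) \frac{1}{12 + k}}{2} = \frac{5}{2} + \frac{\frac{1}{12 + k} \left(\frac{1}{5} + k\right)}{2} = \frac{5}{2} + \frac{\frac{1}{5} + k}{2 \left(12 + k\right)}$)
$- 459 l{\left(- L{\left(-5 \right)} \right)} = - 459 \frac{301 + 30 \left(\left(-1\right) \left(-4\right)\right)}{10 \left(12 - -4\right)} = - 459 \frac{301 + 30 \cdot 4}{10 \left(12 + 4\right)} = - 459 \frac{301 + 120}{10 \cdot 16} = - 459 \cdot \frac{1}{10} \cdot \frac{1}{16} \cdot 421 = \left(-459\right) \frac{421}{160} = - \frac{193239}{160}$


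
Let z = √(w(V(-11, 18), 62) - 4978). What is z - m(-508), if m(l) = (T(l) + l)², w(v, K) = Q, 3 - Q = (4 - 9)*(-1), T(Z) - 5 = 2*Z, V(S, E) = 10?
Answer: -2307361 + 2*I*√1245 ≈ -2.3074e+6 + 70.569*I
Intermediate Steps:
T(Z) = 5 + 2*Z
Q = -2 (Q = 3 - (4 - 9)*(-1) = 3 - (-5)*(-1) = 3 - 1*5 = 3 - 5 = -2)
w(v, K) = -2
m(l) = (5 + 3*l)² (m(l) = ((5 + 2*l) + l)² = (5 + 3*l)²)
z = 2*I*√1245 (z = √(-2 - 4978) = √(-4980) = 2*I*√1245 ≈ 70.569*I)
z - m(-508) = 2*I*√1245 - (5 + 3*(-508))² = 2*I*√1245 - (5 - 1524)² = 2*I*√1245 - 1*(-1519)² = 2*I*√1245 - 1*2307361 = 2*I*√1245 - 2307361 = -2307361 + 2*I*√1245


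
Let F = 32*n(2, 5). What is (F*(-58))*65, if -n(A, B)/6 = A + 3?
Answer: 3619200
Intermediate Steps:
n(A, B) = -18 - 6*A (n(A, B) = -6*(A + 3) = -6*(3 + A) = -18 - 6*A)
F = -960 (F = 32*(-18 - 6*2) = 32*(-18 - 12) = 32*(-30) = -960)
(F*(-58))*65 = -960*(-58)*65 = 55680*65 = 3619200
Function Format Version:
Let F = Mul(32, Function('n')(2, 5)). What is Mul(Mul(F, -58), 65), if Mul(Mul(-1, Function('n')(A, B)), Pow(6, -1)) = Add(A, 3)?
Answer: 3619200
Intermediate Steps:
Function('n')(A, B) = Add(-18, Mul(-6, A)) (Function('n')(A, B) = Mul(-6, Add(A, 3)) = Mul(-6, Add(3, A)) = Add(-18, Mul(-6, A)))
F = -960 (F = Mul(32, Add(-18, Mul(-6, 2))) = Mul(32, Add(-18, -12)) = Mul(32, -30) = -960)
Mul(Mul(F, -58), 65) = Mul(Mul(-960, -58), 65) = Mul(55680, 65) = 3619200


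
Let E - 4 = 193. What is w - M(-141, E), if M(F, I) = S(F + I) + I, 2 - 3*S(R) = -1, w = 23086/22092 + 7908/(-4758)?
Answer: -248540239/1251354 ≈ -198.62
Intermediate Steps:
E = 197 (E = 4 + 193 = 197)
w = -772147/1251354 (w = 23086*(1/22092) + 7908*(-1/4758) = 1649/1578 - 1318/793 = -772147/1251354 ≈ -0.61705)
S(R) = 1 (S(R) = ⅔ - ⅓*(-1) = ⅔ + ⅓ = 1)
M(F, I) = 1 + I
w - M(-141, E) = -772147/1251354 - (1 + 197) = -772147/1251354 - 1*198 = -772147/1251354 - 198 = -248540239/1251354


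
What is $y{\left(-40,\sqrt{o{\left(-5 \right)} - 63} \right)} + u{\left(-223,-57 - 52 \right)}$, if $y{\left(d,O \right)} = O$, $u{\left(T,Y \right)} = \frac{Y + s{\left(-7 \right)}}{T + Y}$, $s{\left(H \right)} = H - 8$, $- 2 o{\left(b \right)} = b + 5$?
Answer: $\frac{31}{83} + 3 i \sqrt{7} \approx 0.37349 + 7.9373 i$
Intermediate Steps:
$o{\left(b \right)} = - \frac{5}{2} - \frac{b}{2}$ ($o{\left(b \right)} = - \frac{b + 5}{2} = - \frac{5 + b}{2} = - \frac{5}{2} - \frac{b}{2}$)
$s{\left(H \right)} = -8 + H$ ($s{\left(H \right)} = H - 8 = -8 + H$)
$u{\left(T,Y \right)} = \frac{-15 + Y}{T + Y}$ ($u{\left(T,Y \right)} = \frac{Y - 15}{T + Y} = \frac{-15 + Y}{T + Y}$)
$y{\left(-40,\sqrt{o{\left(-5 \right)} - 63} \right)} + u{\left(-223,-57 - 52 \right)} = \sqrt{\left(- \frac{5}{2} - - \frac{5}{2}\right) - 63} + \frac{-15 - 109}{-223 - 109} = \sqrt{\left(- \frac{5}{2} + \frac{5}{2}\right) - 63} + \frac{-15 - 109}{-223 - 109} = \sqrt{0 - 63} + \frac{1}{-332} \left(-124\right) = \sqrt{-63} - - \frac{31}{83} = 3 i \sqrt{7} + \frac{31}{83} = \frac{31}{83} + 3 i \sqrt{7}$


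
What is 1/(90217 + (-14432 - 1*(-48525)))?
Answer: 1/124310 ≈ 8.0444e-6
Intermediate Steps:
1/(90217 + (-14432 - 1*(-48525))) = 1/(90217 + (-14432 + 48525)) = 1/(90217 + 34093) = 1/124310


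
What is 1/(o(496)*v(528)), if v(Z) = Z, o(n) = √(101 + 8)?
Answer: √109/57552 ≈ 0.00018141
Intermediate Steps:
o(n) = √109
1/(o(496)*v(528)) = 1/(√109*528) = (√109/109)*(1/528) = √109/57552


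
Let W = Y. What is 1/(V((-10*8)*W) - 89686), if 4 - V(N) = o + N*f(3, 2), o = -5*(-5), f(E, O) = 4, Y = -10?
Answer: -1/92907 ≈ -1.0763e-5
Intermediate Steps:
o = 25
W = -10
V(N) = -21 - 4*N (V(N) = 4 - (25 + N*4) = 4 - (25 + 4*N) = 4 + (-25 - 4*N) = -21 - 4*N)
1/(V((-10*8)*W) - 89686) = 1/((-21 - 4*(-10*8)*(-10)) - 89686) = 1/((-21 - (-320)*(-10)) - 89686) = 1/((-21 - 4*800) - 89686) = 1/((-21 - 3200) - 89686) = 1/(-3221 - 89686) = 1/(-92907) = -1/92907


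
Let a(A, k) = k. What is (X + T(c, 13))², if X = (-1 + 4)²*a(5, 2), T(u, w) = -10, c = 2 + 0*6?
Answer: 64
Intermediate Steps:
c = 2 (c = 2 + 0 = 2)
X = 18 (X = (-1 + 4)²*2 = 3²*2 = 9*2 = 18)
(X + T(c, 13))² = (18 - 10)² = 8² = 64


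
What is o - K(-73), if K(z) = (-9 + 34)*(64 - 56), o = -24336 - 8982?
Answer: -33518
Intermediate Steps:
o = -33318
K(z) = 200 (K(z) = 25*8 = 200)
o - K(-73) = -33318 - 1*200 = -33318 - 200 = -33518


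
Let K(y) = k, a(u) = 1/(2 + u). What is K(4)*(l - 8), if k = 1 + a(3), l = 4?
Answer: -24/5 ≈ -4.8000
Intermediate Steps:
k = 6/5 (k = 1 + 1/(2 + 3) = 1 + 1/5 = 1 + ⅕ = 6/5 ≈ 1.2000)
K(y) = 6/5
K(4)*(l - 8) = 6*(4 - 8)/5 = (6/5)*(-4) = -24/5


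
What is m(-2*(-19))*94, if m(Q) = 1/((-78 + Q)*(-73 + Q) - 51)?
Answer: 94/1349 ≈ 0.069681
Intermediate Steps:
m(Q) = 1/(-51 + (-78 + Q)*(-73 + Q))
m(-2*(-19))*94 = 94/(5643 + (-2*(-19))² - (-302)*(-19)) = 94/(5643 + 38² - 151*38) = 94/(5643 + 1444 - 5738) = 94/1349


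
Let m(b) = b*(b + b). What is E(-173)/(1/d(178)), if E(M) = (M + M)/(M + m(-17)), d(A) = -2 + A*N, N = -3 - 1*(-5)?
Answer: -40828/135 ≈ -302.43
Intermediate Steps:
N = 2 (N = -3 + 5 = 2)
d(A) = -2 + 2*A (d(A) = -2 + A*2 = -2 + 2*A)
m(b) = 2*b² (m(b) = b*(2*b) = 2*b²)
E(M) = 2*M/(578 + M) (E(M) = (M + M)/(M + 2*(-17)²) = (2*M)/(M + 2*289) = (2*M)/(M + 578) = (2*M)/(578 + M) = 2*M/(578 + M))
E(-173)/(1/d(178)) = (2*(-173)/(578 - 173))/(1/(-2 + 2*178)) = (2*(-173)/405)/(1/(-2 + 356)) = (2*(-173)*(1/405))/(1/354) = -346/(405*1/354) = -346/405*354 = -40828/135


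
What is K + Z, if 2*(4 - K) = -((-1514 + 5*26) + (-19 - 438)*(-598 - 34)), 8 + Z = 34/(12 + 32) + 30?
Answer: 3162429/22 ≈ 1.4375e+5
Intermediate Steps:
Z = 501/22 (Z = -8 + (34/(12 + 32) + 30) = -8 + (34/44 + 30) = -8 + ((1/44)*34 + 30) = -8 + (17/22 + 30) = -8 + 677/22 = 501/22 ≈ 22.773)
K = 143724 (K = 4 - (-1)*((-1514 + 5*26) + (-19 - 438)*(-598 - 34))/2 = 4 - (-1)*((-1514 + 130) - 457*(-632))/2 = 4 - (-1)*(-1384 + 288824)/2 = 4 - (-1)*287440/2 = 4 - 1/2*(-287440) = 4 + 143720 = 143724)
K + Z = 143724 + 501/22 = 3162429/22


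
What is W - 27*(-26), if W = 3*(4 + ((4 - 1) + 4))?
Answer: 735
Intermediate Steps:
W = 33 (W = 3*(4 + (3 + 4)) = 3*(4 + 7) = 3*11 = 33)
W - 27*(-26) = 33 - 27*(-26) = 33 + 702 = 735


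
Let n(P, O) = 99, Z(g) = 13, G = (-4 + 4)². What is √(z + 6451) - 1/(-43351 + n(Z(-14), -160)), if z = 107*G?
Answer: 1/43252 + √6451 ≈ 80.318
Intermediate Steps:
G = 0 (G = 0² = 0)
z = 0 (z = 107*0 = 0)
√(z + 6451) - 1/(-43351 + n(Z(-14), -160)) = √(0 + 6451) - 1/(-43351 + 99) = √6451 - 1/(-43252) = √6451 - 1*(-1/43252) = √6451 + 1/43252 = 1/43252 + √6451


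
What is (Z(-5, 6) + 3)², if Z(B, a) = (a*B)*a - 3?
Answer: 32400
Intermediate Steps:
Z(B, a) = -3 + B*a² (Z(B, a) = (B*a)*a - 3 = B*a² - 3 = -3 + B*a²)
(Z(-5, 6) + 3)² = ((-3 - 5*6²) + 3)² = ((-3 - 5*36) + 3)² = ((-3 - 180) + 3)² = (-183 + 3)² = (-180)² = 32400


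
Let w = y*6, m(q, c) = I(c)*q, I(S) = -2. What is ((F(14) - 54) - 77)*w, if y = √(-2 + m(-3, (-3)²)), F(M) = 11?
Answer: -1440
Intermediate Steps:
m(q, c) = -2*q
y = 2 (y = √(-2 - 2*(-3)) = √(-2 + 6) = √4 = 2)
w = 12 (w = 2*6 = 12)
((F(14) - 54) - 77)*w = ((11 - 54) - 77)*12 = (-43 - 77)*12 = -120*12 = -1440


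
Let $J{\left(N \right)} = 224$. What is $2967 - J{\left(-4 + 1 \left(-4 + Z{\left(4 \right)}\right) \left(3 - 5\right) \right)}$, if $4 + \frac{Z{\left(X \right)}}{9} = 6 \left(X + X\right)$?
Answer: $2743$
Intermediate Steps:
$Z{\left(X \right)} = -36 + 108 X$ ($Z{\left(X \right)} = -36 + 9 \cdot 6 \left(X + X\right) = -36 + 9 \cdot 6 \cdot 2 X = -36 + 9 \cdot 12 X = -36 + 108 X$)
$2967 - J{\left(-4 + 1 \left(-4 + Z{\left(4 \right)}\right) \left(3 - 5\right) \right)} = 2967 - 224 = 2743$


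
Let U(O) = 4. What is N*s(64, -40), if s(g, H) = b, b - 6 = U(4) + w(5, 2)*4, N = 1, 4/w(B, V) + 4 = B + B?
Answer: 38/3 ≈ 12.667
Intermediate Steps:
w(B, V) = 4/(-4 + 2*B) (w(B, V) = 4/(-4 + (B + B)) = 4/(-4 + 2*B))
b = 38/3 (b = 6 + (4 + (2/(-2 + 5))*4) = 6 + (4 + (2/3)*4) = 6 + (4 + 8/3) = 6 + 20/3 = 38/3 ≈ 12.667)
s(g, H) = 38/3
N*s(64, -40) = 1*(38/3) = 38/3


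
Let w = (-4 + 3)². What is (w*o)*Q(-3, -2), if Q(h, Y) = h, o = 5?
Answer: -15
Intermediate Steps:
w = 1 (w = (-1)² = 1)
(w*o)*Q(-3, -2) = (1*5)*(-3) = 5*(-3) = -15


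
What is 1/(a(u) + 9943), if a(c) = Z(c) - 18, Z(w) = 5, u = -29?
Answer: 1/9930 ≈ 0.00010070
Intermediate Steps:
a(c) = -13 (a(c) = 5 - 18 = -13)
1/(a(u) + 9943) = 1/(-13 + 9943) = 1/9930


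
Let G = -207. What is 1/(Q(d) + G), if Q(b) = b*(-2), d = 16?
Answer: -1/239 ≈ -0.0041841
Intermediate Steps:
Q(b) = -2*b
1/(Q(d) + G) = 1/(-2*16 - 207) = 1/(-32 - 207) = 1/(-239) = -1/239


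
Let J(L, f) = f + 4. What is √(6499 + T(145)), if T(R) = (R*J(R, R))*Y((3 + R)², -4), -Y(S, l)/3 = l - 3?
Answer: 2*√115051 ≈ 678.38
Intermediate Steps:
J(L, f) = 4 + f
Y(S, l) = 9 - 3*l (Y(S, l) = -3*(l - 3) = -3*(-3 + l) = 9 - 3*l)
T(R) = 21*R*(4 + R) (T(R) = (R*(4 + R))*(9 - 3*(-4)) = (R*(4 + R))*(9 + 12) = (R*(4 + R))*21 = 21*R*(4 + R))
√(6499 + T(145)) = √(6499 + 21*145*(4 + 145)) = √(6499 + 21*145*149) = √(6499 + 453705) = √460204 = 2*√115051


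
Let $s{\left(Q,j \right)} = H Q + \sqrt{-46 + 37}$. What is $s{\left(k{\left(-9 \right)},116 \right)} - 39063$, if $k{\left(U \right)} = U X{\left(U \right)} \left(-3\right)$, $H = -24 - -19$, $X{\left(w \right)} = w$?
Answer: $-37848 + 3 i \approx -37848.0 + 3.0 i$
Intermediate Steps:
$H = -5$ ($H = -24 + 19 = -5$)
$k{\left(U \right)} = - 3 U^{2}$ ($k{\left(U \right)} = U U \left(-3\right) = U^{2} \left(-3\right) = - 3 U^{2}$)
$s{\left(Q,j \right)} = - 5 Q + 3 i$ ($s{\left(Q,j \right)} = - 5 Q + \sqrt{-46 + 37} = - 5 Q + \sqrt{-9} = - 5 Q + 3 i$)
$s{\left(k{\left(-9 \right)},116 \right)} - 39063 = \left(- 5 \left(- 3 \left(-9\right)^{2}\right) + 3 i\right) - 39063 = \left(- 5 \left(\left(-3\right) 81\right) + 3 i\right) - 39063 = \left(\left(-5\right) \left(-243\right) + 3 i\right) - 39063 = \left(1215 + 3 i\right) - 39063 = -37848 + 3 i$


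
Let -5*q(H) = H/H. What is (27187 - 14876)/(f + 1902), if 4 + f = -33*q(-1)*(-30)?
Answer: 12311/1700 ≈ 7.2418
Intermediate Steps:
q(H) = -1/5 (q(H) = -H/(5*H) = -1/5*1 = -1/5)
f = -202 (f = -4 - 33*(-1/5)*(-30) = -4 + (33/5)*(-30) = -4 - 198 = -202)
(27187 - 14876)/(f + 1902) = (27187 - 14876)/(-202 + 1902) = 12311/1700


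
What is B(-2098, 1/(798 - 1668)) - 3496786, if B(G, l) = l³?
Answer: -2302644071358001/658503000 ≈ -3.4968e+6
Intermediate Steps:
B(-2098, 1/(798 - 1668)) - 3496786 = (1/(798 - 1668))³ - 3496786 = (1/(-870))³ - 3496786 = (-1/870)³ - 3496786 = -1/658503000 - 3496786 = -2302644071358001/658503000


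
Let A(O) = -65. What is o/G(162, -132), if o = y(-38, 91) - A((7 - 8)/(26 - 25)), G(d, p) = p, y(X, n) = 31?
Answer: -8/11 ≈ -0.72727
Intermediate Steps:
o = 96 (o = 31 - 1*(-65) = 31 + 65 = 96)
o/G(162, -132) = 96/(-132) = 96*(-1/132) = -8/11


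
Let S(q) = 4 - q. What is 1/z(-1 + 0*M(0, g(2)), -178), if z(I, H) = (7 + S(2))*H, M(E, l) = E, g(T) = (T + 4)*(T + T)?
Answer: -1/1602 ≈ -0.00062422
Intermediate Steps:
g(T) = 2*T*(4 + T) (g(T) = (4 + T)*(2*T) = 2*T*(4 + T))
z(I, H) = 9*H (z(I, H) = (7 + (4 - 1*2))*H = (7 + (4 - 2))*H = (7 + 2)*H = 9*H)
1/z(-1 + 0*M(0, g(2)), -178) = 1/(9*(-178)) = 1/(-1602) = -1/1602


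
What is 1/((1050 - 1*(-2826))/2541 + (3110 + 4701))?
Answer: 847/6617209 ≈ 0.00012800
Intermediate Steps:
1/((1050 - 1*(-2826))/2541 + (3110 + 4701)) = 1/((1050 + 2826)*(1/2541) + 7811) = 1/(3876*(1/2541) + 7811) = 1/(1292/847 + 7811) = 1/(6617209/847) = 847/6617209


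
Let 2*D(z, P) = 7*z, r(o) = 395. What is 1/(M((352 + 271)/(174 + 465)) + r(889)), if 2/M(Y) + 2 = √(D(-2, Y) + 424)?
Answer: 163139/64441481 - 2*√417/64441481 ≈ 0.0025310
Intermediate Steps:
D(z, P) = 7*z/2 (D(z, P) = (7*z)/2 = 7*z/2)
M(Y) = 2/(-2 + √417) (M(Y) = 2/(-2 + √((7/2)*(-2) + 424)) = 2/(-2 + √(-7 + 424)) = 2/(-2 + √417))
1/(M((352 + 271)/(174 + 465)) + r(889)) = 1/((4/413 + 2*√417/413) + 395) = 1/(163139/413 + 2*√417/413)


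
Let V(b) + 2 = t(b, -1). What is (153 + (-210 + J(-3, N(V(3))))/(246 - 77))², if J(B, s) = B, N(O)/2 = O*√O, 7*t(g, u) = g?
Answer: 657614736/28561 ≈ 23025.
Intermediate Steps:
t(g, u) = g/7
V(b) = -2 + b/7
N(O) = 2*O^(3/2) (N(O) = 2*(O*√O) = 2*O^(3/2))
(153 + (-210 + J(-3, N(V(3))))/(246 - 77))² = (153 + (-210 - 3)/(246 - 77))² = (153 - 213/169)² = (25644/169)² = 657614736/28561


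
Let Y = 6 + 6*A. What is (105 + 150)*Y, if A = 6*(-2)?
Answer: -16830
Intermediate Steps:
A = -12
Y = -66 (Y = 6 + 6*(-12) = 6 - 72 = -66)
(105 + 150)*Y = (105 + 150)*(-66) = 255*(-66) = -16830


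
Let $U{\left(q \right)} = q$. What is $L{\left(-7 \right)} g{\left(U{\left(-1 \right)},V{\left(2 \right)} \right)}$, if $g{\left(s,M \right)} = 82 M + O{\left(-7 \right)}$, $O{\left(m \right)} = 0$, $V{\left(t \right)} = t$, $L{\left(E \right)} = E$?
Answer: $-1148$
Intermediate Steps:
$g{\left(s,M \right)} = 82 M$ ($g{\left(s,M \right)} = 82 M + 0 = 82 M$)
$L{\left(-7 \right)} g{\left(U{\left(-1 \right)},V{\left(2 \right)} \right)} = - 7 \cdot 82 \cdot 2 = \left(-7\right) 164 = -1148$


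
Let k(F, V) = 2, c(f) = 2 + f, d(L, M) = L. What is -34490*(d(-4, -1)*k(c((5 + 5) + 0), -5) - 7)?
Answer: 517350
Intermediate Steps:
-34490*(d(-4, -1)*k(c((5 + 5) + 0), -5) - 7) = -34490*(-4*2 - 7) = -34490*(-8 - 7) = -34490*(-15) = 517350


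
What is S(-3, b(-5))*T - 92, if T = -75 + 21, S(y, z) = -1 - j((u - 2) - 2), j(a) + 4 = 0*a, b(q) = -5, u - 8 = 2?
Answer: -254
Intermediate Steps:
u = 10 (u = 8 + 2 = 10)
j(a) = -4 (j(a) = -4 + 0*a = -4 + 0 = -4)
S(y, z) = 3 (S(y, z) = -1 - 1*(-4) = -1 + 4 = 3)
T = -54
S(-3, b(-5))*T - 92 = 3*(-54) - 92 = -162 - 92 = -254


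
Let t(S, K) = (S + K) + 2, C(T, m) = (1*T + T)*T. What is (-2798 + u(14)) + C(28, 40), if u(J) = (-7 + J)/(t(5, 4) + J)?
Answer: -30743/25 ≈ -1229.7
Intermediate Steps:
C(T, m) = 2*T**2 (C(T, m) = (T + T)*T = (2*T)*T = 2*T**2)
t(S, K) = 2 + K + S (t(S, K) = (K + S) + 2 = 2 + K + S)
u(J) = (-7 + J)/(11 + J) (u(J) = (-7 + J)/((2 + 4 + 5) + J) = (-7 + J)/(11 + J))
(-2798 + u(14)) + C(28, 40) = (-2798 + (-7 + 14)/(11 + 14)) + 2*28**2 = (-2798 + 7/25) + 2*784 = (-2798 + (1/25)*7) + 1568 = (-2798 + 7/25) + 1568 = -69943/25 + 1568 = -30743/25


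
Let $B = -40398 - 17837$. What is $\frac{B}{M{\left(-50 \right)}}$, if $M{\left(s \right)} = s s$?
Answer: $- \frac{11647}{500} \approx -23.294$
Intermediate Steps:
$M{\left(s \right)} = s^{2}$
$B = -58235$ ($B = -40398 - 17837 = -58235$)
$\frac{B}{M{\left(-50 \right)}} = - \frac{58235}{\left(-50\right)^{2}} = - \frac{58235}{2500} = \left(-58235\right) \frac{1}{2500} = - \frac{11647}{500}$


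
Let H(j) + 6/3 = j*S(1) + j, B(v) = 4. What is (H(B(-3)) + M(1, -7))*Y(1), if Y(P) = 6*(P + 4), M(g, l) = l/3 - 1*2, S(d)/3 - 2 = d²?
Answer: 1010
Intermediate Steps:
S(d) = 6 + 3*d²
M(g, l) = -2 + l/3 (M(g, l) = l*(⅓) - 2 = l/3 - 2 = -2 + l/3)
H(j) = -2 + 10*j (H(j) = -2 + (j*(6 + 3*1²) + j) = -2 + (j*(6 + 3*1) + j) = -2 + (j*(6 + 3) + j) = -2 + (j*9 + j) = -2 + (9*j + j) = -2 + 10*j)
Y(P) = 24 + 6*P (Y(P) = 6*(4 + P) = 24 + 6*P)
(H(B(-3)) + M(1, -7))*Y(1) = ((-2 + 10*4) + (-2 + (⅓)*(-7)))*(24 + 6*1) = ((-2 + 40) + (-2 - 7/3))*(24 + 6) = (38 - 13/3)*30 = (101/3)*30 = 1010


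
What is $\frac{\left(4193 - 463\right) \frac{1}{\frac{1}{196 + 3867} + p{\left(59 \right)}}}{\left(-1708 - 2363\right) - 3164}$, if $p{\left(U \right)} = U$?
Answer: $- \frac{1515499}{173435973} \approx -0.0087381$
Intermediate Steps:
$\frac{\left(4193 - 463\right) \frac{1}{\frac{1}{196 + 3867} + p{\left(59 \right)}}}{\left(-1708 - 2363\right) - 3164} = \frac{\left(4193 - 463\right) \frac{1}{\frac{1}{196 + 3867} + 59}}{\left(-1708 - 2363\right) - 3164} = \frac{3730 \frac{1}{\frac{1}{4063} + 59}}{-4071 - 3164} = \frac{3730 \frac{1}{\frac{1}{4063} + 59}}{-7235} = \frac{3730}{\frac{239718}{4063}} \left(- \frac{1}{7235}\right) = 3730 \cdot \frac{4063}{239718} \left(- \frac{1}{7235}\right) = \frac{7577495}{119859} \left(- \frac{1}{7235}\right) = - \frac{1515499}{173435973}$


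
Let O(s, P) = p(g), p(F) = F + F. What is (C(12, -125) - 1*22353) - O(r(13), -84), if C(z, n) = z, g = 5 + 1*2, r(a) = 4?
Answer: -22355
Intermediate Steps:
g = 7 (g = 5 + 2 = 7)
p(F) = 2*F
O(s, P) = 14 (O(s, P) = 2*7 = 14)
(C(12, -125) - 1*22353) - O(r(13), -84) = (12 - 1*22353) - 1*14 = (12 - 22353) - 14 = -22341 - 14 = -22355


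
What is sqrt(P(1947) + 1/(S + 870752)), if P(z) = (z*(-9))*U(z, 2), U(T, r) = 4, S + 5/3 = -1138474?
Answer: I*sqrt(45215203565561685)/803171 ≈ 264.75*I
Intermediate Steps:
S = -3415427/3 (S = -5/3 - 1138474 = -3415427/3 ≈ -1.1385e+6)
P(z) = -36*z (P(z) = (z*(-9))*4 = -9*z*4 = -36*z)
sqrt(P(1947) + 1/(S + 870752)) = sqrt(-36*1947 + 1/(-3415427/3 + 870752)) = sqrt(-70092 + 1/(-803171/3)) = sqrt(-70092 - 3/803171) = sqrt(-56295861735/803171) = I*sqrt(45215203565561685)/803171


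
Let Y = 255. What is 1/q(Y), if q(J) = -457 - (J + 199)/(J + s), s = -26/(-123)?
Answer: -31391/14401529 ≈ -0.0021797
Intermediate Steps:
s = 26/123 (s = -26*(-1/123) = 26/123 ≈ 0.21138)
q(J) = -457 - (199 + J)/(26/123 + J) (q(J) = -457 - (J + 199)/(J + 26/123) = -457 - (199 + J)/(26/123 + J))
1/q(Y) = 1/((-36359 - 56334*255)/(26 + 123*255)) = 1/((-36359 - 14365170)/(26 + 31365)) = 1/(-14401529/31391) = -31391/14401529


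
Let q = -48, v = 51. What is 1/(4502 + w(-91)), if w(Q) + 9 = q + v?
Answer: 1/4496 ≈ 0.00022242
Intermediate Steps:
w(Q) = -6 (w(Q) = -9 + (-48 + 51) = -9 + 3 = -6)
1/(4502 + w(-91)) = 1/(4502 - 6) = 1/4496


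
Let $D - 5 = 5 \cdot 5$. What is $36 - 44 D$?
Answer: $-1284$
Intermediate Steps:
$D = 30$ ($D = 5 + 5 \cdot 5 = 5 + 25 = 30$)
$36 - 44 D = 36 - 1320 = -1284$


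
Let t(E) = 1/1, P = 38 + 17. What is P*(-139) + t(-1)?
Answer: -7644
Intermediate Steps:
P = 55
t(E) = 1
P*(-139) + t(-1) = 55*(-139) + 1 = -7645 + 1 = -7644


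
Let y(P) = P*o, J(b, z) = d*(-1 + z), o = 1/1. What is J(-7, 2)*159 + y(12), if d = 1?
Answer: 171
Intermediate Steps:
o = 1
J(b, z) = -1 + z (J(b, z) = 1*(-1 + z) = -1 + z)
y(P) = P (y(P) = P*1 = P)
J(-7, 2)*159 + y(12) = (-1 + 2)*159 + 12 = 1*159 + 12 = 159 + 12 = 171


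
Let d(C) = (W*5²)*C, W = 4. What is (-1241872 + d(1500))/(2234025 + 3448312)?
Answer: -1091872/5682337 ≈ -0.19215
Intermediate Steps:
d(C) = 100*C (d(C) = (4*5²)*C = (4*25)*C = 100*C)
(-1241872 + d(1500))/(2234025 + 3448312) = (-1241872 + 100*1500)/(2234025 + 3448312) = (-1241872 + 150000)/5682337 = -1091872*1/5682337 = -1091872/5682337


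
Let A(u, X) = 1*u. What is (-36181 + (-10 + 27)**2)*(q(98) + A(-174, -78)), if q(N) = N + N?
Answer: -789624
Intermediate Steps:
A(u, X) = u
q(N) = 2*N
(-36181 + (-10 + 27)**2)*(q(98) + A(-174, -78)) = (-36181 + (-10 + 27)**2)*(2*98 - 174) = (-36181 + 17**2)*(196 - 174) = (-36181 + 289)*22 = -35892*22 = -789624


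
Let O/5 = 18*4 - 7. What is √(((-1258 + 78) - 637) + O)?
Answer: 2*I*√373 ≈ 38.626*I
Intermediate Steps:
O = 325 (O = 5*(18*4 - 7) = 5*(72 - 7) = 5*65 = 325)
√(((-1258 + 78) - 637) + O) = √(((-1258 + 78) - 637) + 325) = √((-1180 - 637) + 325) = √(-1817 + 325) = √(-1492) = 2*I*√373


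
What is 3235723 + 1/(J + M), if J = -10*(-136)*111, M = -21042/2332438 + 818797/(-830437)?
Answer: 473061020261859059138883/146199480073198660 ≈ 3.2357e+6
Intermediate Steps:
M = -963633646220/968471407703 (M = -21042*1/2332438 + 818797*(-1/830437) = -10521/1166219 - 818797/830437 = -963633646220/968471407703 ≈ -0.99500)
J = 150960 (J = 1360*111 = 150960)
3235723 + 1/(J + M) = 3235723 + 1/(150960 - 963633646220/968471407703) = 3235723 + 1/(146199480073198660/968471407703) = 3235723 + 968471407703/146199480073198660 = 473061020261859059138883/146199480073198660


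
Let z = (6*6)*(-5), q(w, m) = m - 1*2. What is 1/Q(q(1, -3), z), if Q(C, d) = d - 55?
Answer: -1/235 ≈ -0.0042553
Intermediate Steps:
q(w, m) = -2 + m (q(w, m) = m - 2 = -2 + m)
z = -180 (z = 36*(-5) = -180)
Q(C, d) = -55 + d
1/Q(q(1, -3), z) = 1/(-55 - 180) = 1/(-235) = -1/235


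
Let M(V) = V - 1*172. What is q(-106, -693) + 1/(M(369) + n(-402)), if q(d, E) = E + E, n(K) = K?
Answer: -284131/205 ≈ -1386.0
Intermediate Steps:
M(V) = -172 + V (M(V) = V - 172 = -172 + V)
q(d, E) = 2*E
q(-106, -693) + 1/(M(369) + n(-402)) = 2*(-693) + 1/((-172 + 369) - 402) = -1386 + 1/(197 - 402) = -1386 + 1/(-205) = -1386 - 1/205 = -284131/205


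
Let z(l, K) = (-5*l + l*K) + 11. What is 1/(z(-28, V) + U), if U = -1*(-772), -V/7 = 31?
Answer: 1/6999 ≈ 0.00014288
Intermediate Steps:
V = -217 (V = -7*31 = -217)
z(l, K) = 11 - 5*l + K*l (z(l, K) = (-5*l + K*l) + 11 = 11 - 5*l + K*l)
U = 772
1/(z(-28, V) + U) = 1/((11 - 5*(-28) - 217*(-28)) + 772) = 1/((11 + 140 + 6076) + 772) = 1/(6227 + 772) = 1/6999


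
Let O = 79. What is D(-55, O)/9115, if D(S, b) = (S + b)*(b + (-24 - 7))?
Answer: 1152/9115 ≈ 0.12638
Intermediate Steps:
D(S, b) = (-31 + b)*(S + b) (D(S, b) = (S + b)*(b - 31) = (S + b)*(-31 + b) = (-31 + b)*(S + b))
D(-55, O)/9115 = (79**2 - 31*(-55) - 31*79 - 55*79)/9115 = (6241 + 1705 - 2449 - 4345)*(1/9115) = 1152*(1/9115) = 1152/9115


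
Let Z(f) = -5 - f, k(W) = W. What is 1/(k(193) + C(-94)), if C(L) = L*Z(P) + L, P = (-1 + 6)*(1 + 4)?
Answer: 1/2919 ≈ 0.00034258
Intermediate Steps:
P = 25 (P = 5*5 = 25)
C(L) = -29*L (C(L) = L*(-5 - 1*25) + L = L*(-5 - 25) + L = L*(-30) + L = -30*L + L = -29*L)
1/(k(193) + C(-94)) = 1/(193 - 29*(-94)) = 1/(193 + 2726) = 1/2919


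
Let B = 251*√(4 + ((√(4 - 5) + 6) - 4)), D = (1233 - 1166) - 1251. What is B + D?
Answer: -1184 + 251*√(6 + I) ≈ -567.06 + 51.059*I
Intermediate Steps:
D = -1184 (D = 67 - 1251 = -1184)
B = 251*√(6 + I) (B = 251*√(4 + ((√(-1) + 6) - 4)) = 251*√(4 + ((I + 6) - 4)) = 251*√(4 + ((6 + I) - 4)) = 251*√(4 + (2 + I)) = 251*√(6 + I) ≈ 616.94 + 51.059*I)
B + D = 251*√(6 + I) - 1184 = -1184 + 251*√(6 + I)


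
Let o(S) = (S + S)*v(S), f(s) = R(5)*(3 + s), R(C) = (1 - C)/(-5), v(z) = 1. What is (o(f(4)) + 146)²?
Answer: 617796/25 ≈ 24712.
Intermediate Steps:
R(C) = -⅕ + C/5 (R(C) = (1 - C)*(-⅕) = -⅕ + C/5)
f(s) = 12/5 + 4*s/5 (f(s) = (-⅕ + (⅕)*5)*(3 + s) = (-⅕ + 1)*(3 + s) = 4*(3 + s)/5 = 12/5 + 4*s/5)
o(S) = 2*S (o(S) = (S + S)*1 = (2*S)*1 = 2*S)
(o(f(4)) + 146)² = (2*(12/5 + (⅘)*4) + 146)² = (2*(12/5 + 16/5) + 146)² = (2*(28/5) + 146)² = (56/5 + 146)² = (786/5)² = 617796/25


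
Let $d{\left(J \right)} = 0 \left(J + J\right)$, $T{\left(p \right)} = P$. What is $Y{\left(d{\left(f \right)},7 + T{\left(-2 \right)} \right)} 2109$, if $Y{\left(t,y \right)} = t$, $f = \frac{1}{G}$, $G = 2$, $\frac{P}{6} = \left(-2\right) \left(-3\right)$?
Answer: $0$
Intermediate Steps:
$P = 36$ ($P = 6 \left(\left(-2\right) \left(-3\right)\right) = 6 \cdot 6 = 36$)
$T{\left(p \right)} = 36$
$f = \frac{1}{2} \approx 0.5$
$d{\left(J \right)} = 0$ ($d{\left(J \right)} = 0 \cdot 2 J = 0$)
$Y{\left(d{\left(f \right)},7 + T{\left(-2 \right)} \right)} 2109 = 0 \cdot 2109 = 0$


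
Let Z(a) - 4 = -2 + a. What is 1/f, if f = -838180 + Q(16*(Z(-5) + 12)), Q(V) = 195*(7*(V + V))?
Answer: -1/445060 ≈ -2.2469e-6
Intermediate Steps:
Z(a) = 2 + a (Z(a) = 4 + (-2 + a) = 2 + a)
Q(V) = 2730*V (Q(V) = 195*(7*(2*V)) = 195*(14*V) = 2730*V)
f = -445060 (f = -838180 + 2730*(16*((2 - 5) + 12)) = -838180 + 2730*(16*(-3 + 12)) = -838180 + 2730*(16*9) = -838180 + 2730*144 = -838180 + 393120 = -445060)
1/f = 1/(-445060) = -1/445060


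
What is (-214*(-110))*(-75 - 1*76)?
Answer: -3554540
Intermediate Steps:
(-214*(-110))*(-75 - 1*76) = 23540*(-75 - 76) = 23540*(-151) = -3554540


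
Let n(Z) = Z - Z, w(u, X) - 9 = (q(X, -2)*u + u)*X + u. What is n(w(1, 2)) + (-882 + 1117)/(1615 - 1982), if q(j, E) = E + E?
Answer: -235/367 ≈ -0.64033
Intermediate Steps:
q(j, E) = 2*E
w(u, X) = 9 + u - 3*X*u (w(u, X) = 9 + (((2*(-2))*u + u)*X + u) = 9 + ((-4*u + u)*X + u) = 9 + ((-3*u)*X + u) = 9 + (-3*X*u + u) = 9 + (u - 3*X*u) = 9 + u - 3*X*u)
n(Z) = 0
n(w(1, 2)) + (-882 + 1117)/(1615 - 1982) = 0 + (-882 + 1117)/(1615 - 1982) = 0 + 235/(-367) = 0 + 235*(-1/367) = 0 - 235/367 = -235/367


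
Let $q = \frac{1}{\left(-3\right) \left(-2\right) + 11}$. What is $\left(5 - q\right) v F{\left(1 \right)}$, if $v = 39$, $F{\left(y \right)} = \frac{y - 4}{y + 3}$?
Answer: $- \frac{2457}{17} \approx -144.53$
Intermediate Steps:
$q = \frac{1}{17}$ ($q = \frac{1}{6 + 11} = \frac{1}{17} \approx 0.058824$)
$F{\left(y \right)} = \frac{-4 + y}{3 + y}$
$\left(5 - q\right) v F{\left(1 \right)} = \left(5 - \frac{1}{17}\right) 39 \frac{-4 + 1}{3 + 1} = \left(5 - \frac{1}{17}\right) 39 \cdot \frac{1}{4} \left(-3\right) = \frac{84}{17} \cdot 39 \cdot \frac{1}{4} \left(-3\right) = \frac{3276}{17} \left(- \frac{3}{4}\right) = - \frac{2457}{17}$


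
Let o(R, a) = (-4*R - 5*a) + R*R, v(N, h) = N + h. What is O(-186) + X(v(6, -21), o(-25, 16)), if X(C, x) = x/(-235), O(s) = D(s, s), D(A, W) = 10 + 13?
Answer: 952/47 ≈ 20.255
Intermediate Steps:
D(A, W) = 23
O(s) = 23
o(R, a) = R² - 5*a - 4*R (o(R, a) = (-5*a - 4*R) + R² = R² - 5*a - 4*R)
X(C, x) = -x/235 (X(C, x) = x*(-1/235) = -x/235)
O(-186) + X(v(6, -21), o(-25, 16)) = 23 - ((-25)² - 5*16 - 4*(-25))/235 = 23 - (625 - 80 + 100)/235 = 23 - 1/235*645 = 23 - 129/47 = 952/47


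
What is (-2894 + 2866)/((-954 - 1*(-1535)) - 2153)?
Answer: 7/393 ≈ 0.017812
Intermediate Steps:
(-2894 + 2866)/((-954 - 1*(-1535)) - 2153) = -28/((-954 + 1535) - 2153) = -28/(581 - 2153) = -28/(-1572) = -28*(-1/1572) = 7/393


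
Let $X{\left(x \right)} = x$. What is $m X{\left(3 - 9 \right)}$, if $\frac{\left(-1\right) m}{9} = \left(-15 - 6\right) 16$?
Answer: $-18144$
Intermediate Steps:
$m = 3024$ ($m = - 9 \left(-15 - 6\right) 16 = - 9 \left(\left(-21\right) 16\right) = \left(-9\right) \left(-336\right) = 3024$)
$m X{\left(3 - 9 \right)} = 3024 \left(3 - 9\right) = 3024 \left(-6\right) = -18144$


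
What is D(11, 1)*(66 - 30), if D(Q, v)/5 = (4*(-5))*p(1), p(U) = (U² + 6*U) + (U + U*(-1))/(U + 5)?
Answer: -25200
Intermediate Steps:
p(U) = U² + 6*U (p(U) = (U² + 6*U) + (U - U)/(5 + U) = (U² + 6*U) + 0/(5 + U) = (U² + 6*U) + 0 = U² + 6*U)
D(Q, v) = -700 (D(Q, v) = 5*((4*(-5))*(1*(6 + 1))) = 5*(-20*7) = 5*(-140) = -700)
D(11, 1)*(66 - 30) = -700*(66 - 30) = -700*36 = -25200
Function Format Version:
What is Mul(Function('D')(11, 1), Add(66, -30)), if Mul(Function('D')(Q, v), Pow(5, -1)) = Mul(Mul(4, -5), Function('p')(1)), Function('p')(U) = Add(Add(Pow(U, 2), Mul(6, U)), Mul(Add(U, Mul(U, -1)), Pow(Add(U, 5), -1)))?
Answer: -25200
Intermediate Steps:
Function('p')(U) = Add(Pow(U, 2), Mul(6, U)) (Function('p')(U) = Add(Add(Pow(U, 2), Mul(6, U)), Mul(Add(U, Mul(-1, U)), Pow(Add(5, U), -1))) = Add(Add(Pow(U, 2), Mul(6, U)), Mul(0, Pow(Add(5, U), -1))) = Add(Add(Pow(U, 2), Mul(6, U)), 0) = Add(Pow(U, 2), Mul(6, U)))
Function('D')(Q, v) = -700 (Function('D')(Q, v) = Mul(5, Mul(Mul(4, -5), Mul(1, Add(6, 1)))) = Mul(5, Mul(-20, Mul(1, 7))) = Mul(5, Mul(-20, 7)) = Mul(5, -140) = -700)
Mul(Function('D')(11, 1), Add(66, -30)) = Mul(-700, Add(66, -30)) = Mul(-700, 36) = -25200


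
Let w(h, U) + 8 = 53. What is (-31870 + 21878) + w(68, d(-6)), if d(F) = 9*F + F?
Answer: -9947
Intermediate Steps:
d(F) = 10*F
w(h, U) = 45 (w(h, U) = -8 + 53 = 45)
(-31870 + 21878) + w(68, d(-6)) = (-31870 + 21878) + 45 = -9992 + 45 = -9947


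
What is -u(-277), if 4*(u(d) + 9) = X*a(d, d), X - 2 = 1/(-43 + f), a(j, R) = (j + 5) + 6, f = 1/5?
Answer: 60111/428 ≈ 140.45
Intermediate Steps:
f = ⅕ ≈ 0.20000
a(j, R) = 11 + j (a(j, R) = (5 + j) + 6 = 11 + j)
X = 423/214 (X = 2 + 1/(-43 + ⅕) = 2 + 1/(-214/5) = 2 - 5/214 = 423/214 ≈ 1.9766)
u(d) = -3051/856 + 423*d/856 (u(d) = -9 + (423*(11 + d)/214)/4 = -9 + (4653/214 + 423*d/214)/4 = -9 + (4653/856 + 423*d/856) = -3051/856 + 423*d/856)
-u(-277) = -(-3051/856 + (423/856)*(-277)) = -(-3051/856 - 117171/856) = -1*(-60111/428) = 60111/428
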